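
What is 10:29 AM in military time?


Input: 10:29 AM
AM hour stays: 10

10:29


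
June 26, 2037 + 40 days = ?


August 5, 2037

Start: June 26, 2037
Add 40 days
June 26 → July 1: 30 - 26 + 1 = 5 days (40 - 5 = 35 left)
July 1 → August 1: 31 - 1 + 1 = 31 days (35 - 31 = 4 left)
August 1 + 4 = August 5, 2037


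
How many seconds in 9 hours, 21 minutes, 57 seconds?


33717 seconds

Hours: 9 × 3600 = 32400
Minutes: 21 × 60 = 1260
Seconds: 57
Total = 32400 + 1260 + 57 = 33717


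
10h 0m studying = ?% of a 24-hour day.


41.7%

Time: 600 minutes
Day: 1440 minutes
Percentage = (600/1440) × 100 ≈ 41.7%


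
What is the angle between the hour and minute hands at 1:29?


Hour hand = 1×30 + 29×0.5 = 44.5°
Minute hand = 29×6 = 174°
Difference = |44.5 - 174| = 129.5°

129.5°


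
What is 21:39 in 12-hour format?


Hour: 21
21 - 12 = 9 → PM

9:39 PM


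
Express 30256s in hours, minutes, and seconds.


Hours: 30256 ÷ 3600 = 8 remainder 1456
Minutes: 1456 ÷ 60 = 24 remainder 16
Seconds: 16

8h 24m 16s


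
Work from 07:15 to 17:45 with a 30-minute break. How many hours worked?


Total time = (17×60+45) - (7×60+15)
= 1065 - 435 = 630 min
Minus break: 630 - 30 = 600 min
= 10h 0m

10h 0m (600 minutes)


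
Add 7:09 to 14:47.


21:56

Start: 887 minutes from midnight
Add: 429 minutes
Total: 1316 minutes
Hours: 1316 ÷ 60 = 21 remainder 56


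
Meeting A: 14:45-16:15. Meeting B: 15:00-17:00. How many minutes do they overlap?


Meeting A: 885-975 (in minutes from midnight)
Meeting B: 900-1020
Overlap start = max(885, 900) = 900
Overlap end = min(975, 1020) = 975
Overlap = max(0, 975 - 900) = 75 min

75 minutes


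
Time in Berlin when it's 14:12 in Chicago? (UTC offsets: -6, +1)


21:12

Time difference = UTC+1 - UTC-6 = +7 hours
New hour = (14 + 7) mod 24
= 21 mod 24 = 21
Minutes unchanged → 21:12


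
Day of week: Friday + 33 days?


Wednesday

Start: Friday (index 4)
(4 + 33) mod 7
= 37 mod 7
= 2
Index 2 → Wednesday


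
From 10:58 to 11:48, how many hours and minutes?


End time in minutes: 11×60 + 48 = 708
Start time in minutes: 10×60 + 58 = 658
Difference = 708 - 658 = 50 minutes
= 0 hours 50 minutes

0h 50m


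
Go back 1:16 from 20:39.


Start: 1239 minutes from midnight
Subtract: 76 minutes
Remaining: 1239 - 76 = 1163
Hours: 19, Minutes: 23

19:23


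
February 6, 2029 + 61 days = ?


April 8, 2029

Start: February 6, 2029
Add 61 days
February 6 → March 1: 28 - 6 + 1 = 23 days (61 - 23 = 38 left)
March 1 → April 1: 31 - 1 + 1 = 31 days (38 - 31 = 7 left)
April 1 + 7 = April 8, 2029


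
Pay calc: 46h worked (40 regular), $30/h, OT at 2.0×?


Regular: 40h × $30 = $1200.00
Overtime: 46 - 40 = 6h
OT pay: 6h × $30 × 2.0 = $360.00
Total = $1200.00 + $360.00 = $1560.00

$1560.00


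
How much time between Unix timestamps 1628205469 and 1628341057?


Difference = 1628341057 - 1628205469 = 135588 seconds
In hours: 135588 / 3600 ≈ 37.7
In days: 135588 / 86400 ≈ 1.57

135588 seconds (37.7 hours / 1.57 days)


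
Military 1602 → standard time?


Hour: 16
16 - 12 = 4 → PM

4:02 PM


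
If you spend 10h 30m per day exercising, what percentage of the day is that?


Time: 630 minutes
Day: 1440 minutes
Percentage = (630/1440) × 100 ≈ 43.8%

43.8%


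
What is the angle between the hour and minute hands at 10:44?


Hour hand = 10×30 + 44×0.5 = 322.0°
Minute hand = 44×6 = 264°
Difference = |322.0 - 264| = 58.0°

58.0°


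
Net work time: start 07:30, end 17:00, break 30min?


9h 0m (540 minutes)

Total time = (17×60+0) - (7×60+30)
= 1020 - 450 = 570 min
Minus break: 570 - 30 = 540 min
= 9h 0m


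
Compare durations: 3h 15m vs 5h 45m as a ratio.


Duration 1: 195 minutes
Duration 2: 345 minutes
Ratio = 195:345
GCD = 15
Simplified = 13:23
As a decimal: 13/23 ≈ 0.57

13:23 (0.57)


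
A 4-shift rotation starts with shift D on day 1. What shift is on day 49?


Shifts: A, B, C, D
Start: D (index 3)
Day 49: (3 + 49 - 1) mod 4
= 51 mod 4
= 3
Index 3 → shift D

Shift D


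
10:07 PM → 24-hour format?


22:07

Input: 10:07 PM
PM: 10 + 12 = 22


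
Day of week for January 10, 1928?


Zeller's congruence:
q=10, m=13, k=27, j=19
h = (10 + ⌊13×14/5⌋ + 27 + ⌊27/4⌋ + ⌊19/4⌋ - 2×19) mod 7
= (10 + 36 + 27 + 6 + 4 - 38) mod 7
= 45 mod 7 = 3
h=3 → Tuesday

Tuesday


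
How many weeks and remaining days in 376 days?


53 weeks 5 days

Weeks: 376 ÷ 7 = 53 remainder 5


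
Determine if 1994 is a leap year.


Rules: divisible by 4 AND (not by 100 OR by 400)
1994 ÷ 4 = 498 remainder 2 → not divisible by 4
Not divisible by 4 → not a leap year

No


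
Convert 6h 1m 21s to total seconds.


21681 seconds

Hours: 6 × 3600 = 21600
Minutes: 1 × 60 = 60
Seconds: 21
Total = 21600 + 60 + 21 = 21681


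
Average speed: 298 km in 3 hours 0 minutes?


99.3 km/h

Distance: 298 km
Time: 3 hours
Speed = 298 / 3 ≈ 99.3 km/h


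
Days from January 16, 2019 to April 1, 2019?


From January 16, 2019 to April 1, 2019
Rest of January 2019: 31 - 16 = 15
Full months: February 2019 28, March 31
Days into April 2019: 1
Total = 15 + 28 + 31 + 1 = 75 days

75 days


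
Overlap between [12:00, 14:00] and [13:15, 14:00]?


Meeting A: 720-840 (in minutes from midnight)
Meeting B: 795-840
Overlap start = max(720, 795) = 795
Overlap end = min(840, 840) = 840
Overlap = max(0, 840 - 795) = 45 min

45 minutes


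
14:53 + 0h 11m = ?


Start: 893 minutes from midnight
Add: 11 minutes
Total: 904 minutes
Hours: 904 ÷ 60 = 15 remainder 4

15:04


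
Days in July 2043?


31 days

Month: July (month 7)
July has 31 days


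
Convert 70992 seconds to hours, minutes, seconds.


19h 43m 12s

Hours: 70992 ÷ 3600 = 19 remainder 2592
Minutes: 2592 ÷ 60 = 43 remainder 12
Seconds: 12


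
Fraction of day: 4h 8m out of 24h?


0.1722 (17.22%)

Total minutes: 4×60 + 8 = 248
Day = 24×60 = 1440 minutes
Fraction = 248/1440 ≈ 0.1722
As a percentage: 248/1440 × 100 ≈ 17.22%


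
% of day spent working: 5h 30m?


22.9%

Time: 330 minutes
Day: 1440 minutes
Percentage = (330/1440) × 100 ≈ 22.9%


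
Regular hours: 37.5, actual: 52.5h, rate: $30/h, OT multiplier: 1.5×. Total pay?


$1800.00

Regular: 37.5h × $30 = $1125.00
Overtime: 52.5 - 37.5 = 15.0h
OT pay: 15.0h × $30 × 1.5 = $675.00
Total = $1125.00 + $675.00 = $1800.00


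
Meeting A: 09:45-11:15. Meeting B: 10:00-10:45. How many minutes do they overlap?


Meeting A: 585-675 (in minutes from midnight)
Meeting B: 600-645
Overlap start = max(585, 600) = 600
Overlap end = min(675, 645) = 645
Overlap = max(0, 645 - 600) = 45 min

45 minutes


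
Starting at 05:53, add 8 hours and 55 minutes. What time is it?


Start: 353 minutes from midnight
Add: 535 minutes
Total: 888 minutes
Hours: 888 ÷ 60 = 14 remainder 48

14:48


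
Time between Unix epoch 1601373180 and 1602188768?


Difference = 1602188768 - 1601373180 = 815588 seconds
In hours: 815588 / 3600 ≈ 226.6
In days: 815588 / 86400 ≈ 9.44

815588 seconds (226.6 hours / 9.44 days)


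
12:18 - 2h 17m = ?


10:01

Start: 738 minutes from midnight
Subtract: 137 minutes
Remaining: 738 - 137 = 601
Hours: 10, Minutes: 1


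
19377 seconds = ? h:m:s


5h 22m 57s

Hours: 19377 ÷ 3600 = 5 remainder 1377
Minutes: 1377 ÷ 60 = 22 remainder 57
Seconds: 57


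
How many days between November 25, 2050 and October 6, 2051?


From November 25, 2050 to October 6, 2051
Rest of November 2050: 30 - 25 = 5
Full months: December 31, January 31, February 2051 28, March 31, April 30, May 31, June 30, July 31, August 31, September 30
Days into October 2051: 6
Total = 5 + 31 + 31 + 28 + 31 + 30 + 31 + 30 + 31 + 31 + 30 + 6 = 315 days

315 days


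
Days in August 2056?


31 days

Month: August (month 8)
August has 31 days


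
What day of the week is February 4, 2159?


Zeller's congruence:
q=4, m=14, k=58, j=21
h = (4 + ⌊13×15/5⌋ + 58 + ⌊58/4⌋ + ⌊21/4⌋ - 2×21) mod 7
= (4 + 39 + 58 + 14 + 5 - 42) mod 7
= 78 mod 7 = 1
h=1 → Sunday

Sunday


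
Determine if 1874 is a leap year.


No

Rules: divisible by 4 AND (not by 100 OR by 400)
1874 ÷ 4 = 468 remainder 2 → not divisible by 4
Not divisible by 4 → not a leap year


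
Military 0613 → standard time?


Hour: 6
6 < 12 → AM

6:13 AM


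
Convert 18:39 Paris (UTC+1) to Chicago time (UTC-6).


Time difference = UTC-6 - UTC+1 = -7 hours
New hour = (18 -7) mod 24
= 11 mod 24 = 11
Minutes unchanged → 11:39

11:39


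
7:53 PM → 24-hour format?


Input: 7:53 PM
PM: 7 + 12 = 19

19:53


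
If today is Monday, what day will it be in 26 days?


Saturday

Start: Monday (index 0)
(0 + 26) mod 7
= 26 mod 7
= 5
Index 5 → Saturday


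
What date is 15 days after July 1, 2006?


July 16, 2006

Start: July 1, 2006
Add 15 days
July 1 + 15 = July 16, 2006


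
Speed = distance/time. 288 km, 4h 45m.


Distance: 288 km
Time: 4h 45m = 285 min = 285/60 = 19/4 hours
Speed = 288 ÷ (19/4) = 288 × 4 / 19 = 1152/19 ≈ 60.6 km/h

60.6 km/h


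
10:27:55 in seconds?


Hours: 10 × 3600 = 36000
Minutes: 27 × 60 = 1620
Seconds: 55
Total = 36000 + 1620 + 55 = 37675

37675 seconds


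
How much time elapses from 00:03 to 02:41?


End time in minutes: 2×60 + 41 = 161
Start time in minutes: 0×60 + 3 = 3
Difference = 161 - 3 = 158 minutes
= 2 hours 38 minutes

2h 38m


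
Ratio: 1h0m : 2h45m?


Duration 1: 60 minutes
Duration 2: 165 minutes
Ratio = 60:165
GCD = 15
Simplified = 4:11
As a decimal: 4/11 ≈ 0.36

4:11 (0.36)


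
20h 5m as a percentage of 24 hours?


0.8368 (83.68%)

Total minutes: 20×60 + 5 = 1205
Day = 24×60 = 1440 minutes
Fraction = 1205/1440 ≈ 0.8368
As a percentage: 1205/1440 × 100 ≈ 83.68%


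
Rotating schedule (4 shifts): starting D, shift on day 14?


Shift A

Shifts: A, B, C, D
Start: D (index 3)
Day 14: (3 + 14 - 1) mod 4
= 16 mod 4
= 0
Index 0 → shift A


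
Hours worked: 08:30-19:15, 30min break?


10h 15m (615 minutes)

Total time = (19×60+15) - (8×60+30)
= 1155 - 510 = 645 min
Minus break: 645 - 30 = 615 min
= 10h 15m


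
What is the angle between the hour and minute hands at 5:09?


Hour hand = 5×30 + 9×0.5 = 154.5°
Minute hand = 9×6 = 54°
Difference = |154.5 - 54| = 100.5°

100.5°


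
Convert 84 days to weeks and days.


Weeks: 84 ÷ 7 = 12 remainder 0

12 weeks 0 days


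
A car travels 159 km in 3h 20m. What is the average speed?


Distance: 159 km
Time: 3h 20m = 200 min = 200/60 = 10/3 hours
Speed = 159 ÷ (10/3) = 159 × 3 / 10 = 477/10 = 47.7 km/h

47.7 km/h


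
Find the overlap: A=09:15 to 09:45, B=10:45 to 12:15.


Meeting A: 555-585 (in minutes from midnight)
Meeting B: 645-735
Overlap start = max(555, 645) = 645
Overlap end = min(585, 735) = 585
Overlap = max(0, 585 - 645) = 0 min

0 minutes


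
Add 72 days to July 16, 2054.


September 26, 2054

Start: July 16, 2054
Add 72 days
July 16 → August 1: 31 - 16 + 1 = 16 days (72 - 16 = 56 left)
August 1 → September 1: 31 - 1 + 1 = 31 days (56 - 31 = 25 left)
September 1 + 25 = September 26, 2054


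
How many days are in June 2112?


Month: June (month 6)
June has 30 days

30 days


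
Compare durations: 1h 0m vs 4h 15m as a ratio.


Duration 1: 60 minutes
Duration 2: 255 minutes
Ratio = 60:255
GCD = 15
Simplified = 4:17
As a decimal: 4/17 ≈ 0.24

4:17 (0.24)


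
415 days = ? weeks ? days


Weeks: 415 ÷ 7 = 59 remainder 2

59 weeks 2 days


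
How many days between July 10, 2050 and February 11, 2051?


From July 10, 2050 to February 11, 2051
Rest of July 2050: 31 - 10 = 21
Full months: August 31, September 30, October 31, November 30, December 31, January 31
Days into February 2051: 11
Total = 21 + 31 + 30 + 31 + 30 + 31 + 31 + 11 = 216 days

216 days


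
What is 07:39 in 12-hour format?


7:39 AM

Hour: 7
7 < 12 → AM


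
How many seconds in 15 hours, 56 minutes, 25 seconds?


Hours: 15 × 3600 = 54000
Minutes: 56 × 60 = 3360
Seconds: 25
Total = 54000 + 3360 + 25 = 57385

57385 seconds


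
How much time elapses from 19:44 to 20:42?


0h 58m

End time in minutes: 20×60 + 42 = 1242
Start time in minutes: 19×60 + 44 = 1184
Difference = 1242 - 1184 = 58 minutes
= 0 hours 58 minutes


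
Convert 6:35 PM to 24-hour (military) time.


Input: 6:35 PM
PM: 6 + 12 = 18

18:35


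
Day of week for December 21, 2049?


Tuesday

Zeller's congruence:
q=21, m=12, k=49, j=20
h = (21 + ⌊13×13/5⌋ + 49 + ⌊49/4⌋ + ⌊20/4⌋ - 2×20) mod 7
= (21 + 33 + 49 + 12 + 5 - 40) mod 7
= 80 mod 7 = 3
h=3 → Tuesday


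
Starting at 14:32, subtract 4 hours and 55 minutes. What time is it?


09:37

Start: 872 minutes from midnight
Subtract: 295 minutes
Remaining: 872 - 295 = 577
Hours: 9, Minutes: 37


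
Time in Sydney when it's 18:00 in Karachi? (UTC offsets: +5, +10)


Time difference = UTC+10 - UTC+5 = +5 hours
New hour = (18 + 5) mod 24
= 23 mod 24 = 23
Minutes unchanged → 23:00

23:00


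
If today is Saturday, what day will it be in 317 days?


Start: Saturday (index 5)
(5 + 317) mod 7
= 322 mod 7
= 0
Index 0 → Monday

Monday


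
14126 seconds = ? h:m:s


Hours: 14126 ÷ 3600 = 3 remainder 3326
Minutes: 3326 ÷ 60 = 55 remainder 26
Seconds: 26

3h 55m 26s


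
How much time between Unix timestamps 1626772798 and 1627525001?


752203 seconds (208.9 hours / 8.71 days)

Difference = 1627525001 - 1626772798 = 752203 seconds
In hours: 752203 / 3600 ≈ 208.9
In days: 752203 / 86400 ≈ 8.71


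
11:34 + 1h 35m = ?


13:09

Start: 694 minutes from midnight
Add: 95 minutes
Total: 789 minutes
Hours: 789 ÷ 60 = 13 remainder 9


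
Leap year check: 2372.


Rules: divisible by 4 AND (not by 100 OR by 400)
2372 ÷ 4 = 593 exactly → divisible by 4
2372 ÷ 100 = 23 remainder 72 → not divisible by 100
Divisible by 4 but not by 100 → leap year

Yes


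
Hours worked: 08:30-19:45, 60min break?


10h 15m (615 minutes)

Total time = (19×60+45) - (8×60+30)
= 1185 - 510 = 675 min
Minus break: 675 - 60 = 615 min
= 10h 15m


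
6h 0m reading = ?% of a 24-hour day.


25.0%

Time: 360 minutes
Day: 1440 minutes
Percentage = (360/1440) × 100 = 25.0%


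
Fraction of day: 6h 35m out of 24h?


Total minutes: 6×60 + 35 = 395
Day = 24×60 = 1440 minutes
Fraction = 395/1440 ≈ 0.2743
As a percentage: 395/1440 × 100 ≈ 27.43%

0.2743 (27.43%)


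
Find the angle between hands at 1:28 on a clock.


Hour hand = 1×30 + 28×0.5 = 44.0°
Minute hand = 28×6 = 168°
Difference = |44.0 - 168| = 124.0°

124.0°


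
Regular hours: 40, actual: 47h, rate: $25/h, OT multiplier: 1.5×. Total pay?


Regular: 40h × $25 = $1000.00
Overtime: 47 - 40 = 7h
OT pay: 7h × $25 × 1.5 = $262.50
Total = $1000.00 + $262.50 = $1262.50

$1262.50


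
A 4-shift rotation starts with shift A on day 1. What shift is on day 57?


Shift A

Shifts: A, B, C, D
Start: A (index 0)
Day 57: (0 + 57 - 1) mod 4
= 56 mod 4
= 0
Index 0 → shift A


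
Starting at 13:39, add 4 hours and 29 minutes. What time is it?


18:08

Start: 819 minutes from midnight
Add: 269 minutes
Total: 1088 minutes
Hours: 1088 ÷ 60 = 18 remainder 8


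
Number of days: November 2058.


Month: November (month 11)
November has 30 days

30 days


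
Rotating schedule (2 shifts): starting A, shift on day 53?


Shifts: A, B
Start: A (index 0)
Day 53: (0 + 53 - 1) mod 2
= 52 mod 2
= 0
Index 0 → shift A

Shift A


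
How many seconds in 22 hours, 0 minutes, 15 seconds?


Hours: 22 × 3600 = 79200
Minutes: 0 × 60 = 0
Seconds: 15
Total = 79200 + 0 + 15 = 79215

79215 seconds


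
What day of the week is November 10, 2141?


Friday

Zeller's congruence:
q=10, m=11, k=41, j=21
h = (10 + ⌊13×12/5⌋ + 41 + ⌊41/4⌋ + ⌊21/4⌋ - 2×21) mod 7
= (10 + 31 + 41 + 10 + 5 - 42) mod 7
= 55 mod 7 = 6
h=6 → Friday


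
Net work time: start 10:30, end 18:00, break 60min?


6h 30m (390 minutes)

Total time = (18×60+0) - (10×60+30)
= 1080 - 630 = 450 min
Minus break: 450 - 60 = 390 min
= 6h 30m


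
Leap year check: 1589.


Rules: divisible by 4 AND (not by 100 OR by 400)
1589 ÷ 4 = 397 remainder 1 → not divisible by 4
Not divisible by 4 → not a leap year

No


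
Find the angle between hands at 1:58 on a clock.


Hour hand = 1×30 + 58×0.5 = 59.0°
Minute hand = 58×6 = 348°
Difference = |59.0 - 348| = 289.0°
Since > 180°: 360 - 289.0 = 71.0°

71.0°


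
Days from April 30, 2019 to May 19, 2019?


19 days

From April 30, 2019 to May 19, 2019
Rest of April 2019: 30 - 30 = 0
Days into May 2019: 19
Total = 0 + 19 = 19 days


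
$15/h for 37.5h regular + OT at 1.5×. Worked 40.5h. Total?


$630.00

Regular: 37.5h × $15 = $562.50
Overtime: 40.5 - 37.5 = 3.0h
OT pay: 3.0h × $15 × 1.5 = $67.50
Total = $562.50 + $67.50 = $630.00


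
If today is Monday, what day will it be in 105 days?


Start: Monday (index 0)
(0 + 105) mod 7
= 105 mod 7
= 0
Index 0 → Monday

Monday


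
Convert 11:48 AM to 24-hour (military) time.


11:48

Input: 11:48 AM
AM hour stays: 11


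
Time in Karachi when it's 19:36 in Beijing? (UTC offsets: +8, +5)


Time difference = UTC+5 - UTC+8 = -3 hours
New hour = (19 -3) mod 24
= 16 mod 24 = 16
Minutes unchanged → 16:36

16:36


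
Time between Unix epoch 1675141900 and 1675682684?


540784 seconds (150.2 hours / 6.26 days)

Difference = 1675682684 - 1675141900 = 540784 seconds
In hours: 540784 / 3600 ≈ 150.2
In days: 540784 / 86400 ≈ 6.26


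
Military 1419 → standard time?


2:19 PM

Hour: 14
14 - 12 = 2 → PM


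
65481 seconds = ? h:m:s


18h 11m 21s

Hours: 65481 ÷ 3600 = 18 remainder 681
Minutes: 681 ÷ 60 = 11 remainder 21
Seconds: 21


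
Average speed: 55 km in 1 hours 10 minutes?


Distance: 55 km
Time: 1h 10m = 70 min = 70/60 = 7/6 hours
Speed = 55 ÷ (7/6) = 55 × 6 / 7 = 330/7 ≈ 47.1 km/h

47.1 km/h


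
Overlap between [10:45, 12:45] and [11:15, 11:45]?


Meeting A: 645-765 (in minutes from midnight)
Meeting B: 675-705
Overlap start = max(645, 675) = 675
Overlap end = min(765, 705) = 705
Overlap = max(0, 705 - 675) = 30 min

30 minutes


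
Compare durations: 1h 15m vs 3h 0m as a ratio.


Duration 1: 75 minutes
Duration 2: 180 minutes
Ratio = 75:180
GCD = 15
Simplified = 5:12
As a decimal: 5/12 ≈ 0.42

5:12 (0.42)


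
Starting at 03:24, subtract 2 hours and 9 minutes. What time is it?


Start: 204 minutes from midnight
Subtract: 129 minutes
Remaining: 204 - 129 = 75
Hours: 1, Minutes: 15

01:15


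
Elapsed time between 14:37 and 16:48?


2h 11m

End time in minutes: 16×60 + 48 = 1008
Start time in minutes: 14×60 + 37 = 877
Difference = 1008 - 877 = 131 minutes
= 2 hours 11 minutes


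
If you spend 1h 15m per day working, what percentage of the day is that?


5.2%

Time: 75 minutes
Day: 1440 minutes
Percentage = (75/1440) × 100 ≈ 5.2%


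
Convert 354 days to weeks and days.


Weeks: 354 ÷ 7 = 50 remainder 4

50 weeks 4 days


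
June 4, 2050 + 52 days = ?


Start: June 4, 2050
Add 52 days
June 4 → July 1: 30 - 4 + 1 = 27 days (52 - 27 = 25 left)
July 1 + 25 = July 26, 2050

July 26, 2050


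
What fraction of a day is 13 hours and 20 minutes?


0.5556 (55.56%)

Total minutes: 13×60 + 20 = 800
Day = 24×60 = 1440 minutes
Fraction = 800/1440 ≈ 0.5556
As a percentage: 800/1440 × 100 ≈ 55.56%


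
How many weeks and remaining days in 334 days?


Weeks: 334 ÷ 7 = 47 remainder 5

47 weeks 5 days


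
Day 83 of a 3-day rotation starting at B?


Shifts: A, B, C
Start: B (index 1)
Day 83: (1 + 83 - 1) mod 3
= 83 mod 3
= 2
Index 2 → shift C

Shift C


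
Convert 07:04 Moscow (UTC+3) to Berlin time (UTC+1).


Time difference = UTC+1 - UTC+3 = -2 hours
New hour = (7 -2) mod 24
= 5 mod 24 = 5
Minutes unchanged → 05:04

05:04


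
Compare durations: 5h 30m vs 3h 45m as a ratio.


22:15 (1.47)

Duration 1: 330 minutes
Duration 2: 225 minutes
Ratio = 330:225
GCD = 15
Simplified = 22:15
As a decimal: 22/15 ≈ 1.47


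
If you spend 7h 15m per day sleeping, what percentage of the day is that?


30.2%

Time: 435 minutes
Day: 1440 minutes
Percentage = (435/1440) × 100 ≈ 30.2%


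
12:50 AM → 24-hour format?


00:50

Input: 12:50 AM
12 AM → 00 (midnight)


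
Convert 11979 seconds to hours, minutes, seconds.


3h 19m 39s

Hours: 11979 ÷ 3600 = 3 remainder 1179
Minutes: 1179 ÷ 60 = 19 remainder 39
Seconds: 39


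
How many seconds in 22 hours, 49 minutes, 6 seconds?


Hours: 22 × 3600 = 79200
Minutes: 49 × 60 = 2940
Seconds: 6
Total = 79200 + 2940 + 6 = 82146

82146 seconds


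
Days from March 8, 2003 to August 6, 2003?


151 days

From March 8, 2003 to August 6, 2003
Rest of March 2003: 31 - 8 = 23
Full months: April 30, May 31, June 30, July 31
Days into August 2003: 6
Total = 23 + 30 + 31 + 30 + 31 + 6 = 151 days


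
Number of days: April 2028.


Month: April (month 4)
April has 30 days

30 days


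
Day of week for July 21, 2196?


Thursday

Zeller's congruence:
q=21, m=7, k=96, j=21
h = (21 + ⌊13×8/5⌋ + 96 + ⌊96/4⌋ + ⌊21/4⌋ - 2×21) mod 7
= (21 + 20 + 96 + 24 + 5 - 42) mod 7
= 124 mod 7 = 5
h=5 → Thursday


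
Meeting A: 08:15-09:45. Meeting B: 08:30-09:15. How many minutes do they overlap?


Meeting A: 495-585 (in minutes from midnight)
Meeting B: 510-555
Overlap start = max(495, 510) = 510
Overlap end = min(585, 555) = 555
Overlap = max(0, 555 - 510) = 45 min

45 minutes


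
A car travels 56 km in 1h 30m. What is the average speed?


Distance: 56 km
Time: 1h 30m = 90 min = 90/60 = 3/2 hours
Speed = 56 ÷ (3/2) = 56 × 2 / 3 = 112/3 ≈ 37.3 km/h

37.3 km/h


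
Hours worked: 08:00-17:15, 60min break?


8h 15m (495 minutes)

Total time = (17×60+15) - (8×60+0)
= 1035 - 480 = 555 min
Minus break: 555 - 60 = 495 min
= 8h 15m


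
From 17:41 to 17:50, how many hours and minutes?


End time in minutes: 17×60 + 50 = 1070
Start time in minutes: 17×60 + 41 = 1061
Difference = 1070 - 1061 = 9 minutes
= 0 hours 9 minutes

0h 9m


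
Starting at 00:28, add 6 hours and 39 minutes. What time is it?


07:07

Start: 28 minutes from midnight
Add: 399 minutes
Total: 427 minutes
Hours: 427 ÷ 60 = 7 remainder 7


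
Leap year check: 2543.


Rules: divisible by 4 AND (not by 100 OR by 400)
2543 ÷ 4 = 635 remainder 3 → not divisible by 4
Not divisible by 4 → not a leap year

No


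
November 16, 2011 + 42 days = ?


December 28, 2011

Start: November 16, 2011
Add 42 days
November 16 → December 1: 30 - 16 + 1 = 15 days (42 - 15 = 27 left)
December 1 + 27 = December 28, 2011


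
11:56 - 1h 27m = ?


10:29

Start: 716 minutes from midnight
Subtract: 87 minutes
Remaining: 716 - 87 = 629
Hours: 10, Minutes: 29


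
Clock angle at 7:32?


Hour hand = 7×30 + 32×0.5 = 226.0°
Minute hand = 32×6 = 192°
Difference = |226.0 - 192| = 34.0°

34.0°


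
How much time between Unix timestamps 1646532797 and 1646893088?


Difference = 1646893088 - 1646532797 = 360291 seconds
In hours: 360291 / 3600 ≈ 100.1
In days: 360291 / 86400 ≈ 4.17

360291 seconds (100.1 hours / 4.17 days)


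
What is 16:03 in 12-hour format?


Hour: 16
16 - 12 = 4 → PM

4:03 PM


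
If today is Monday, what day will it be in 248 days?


Start: Monday (index 0)
(0 + 248) mod 7
= 248 mod 7
= 3
Index 3 → Thursday

Thursday


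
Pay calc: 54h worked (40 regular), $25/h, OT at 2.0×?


Regular: 40h × $25 = $1000.00
Overtime: 54 - 40 = 14h
OT pay: 14h × $25 × 2.0 = $700.00
Total = $1000.00 + $700.00 = $1700.00

$1700.00


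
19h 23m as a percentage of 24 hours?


Total minutes: 19×60 + 23 = 1163
Day = 24×60 = 1440 minutes
Fraction = 1163/1440 ≈ 0.8076
As a percentage: 1163/1440 × 100 ≈ 80.76%

0.8076 (80.76%)


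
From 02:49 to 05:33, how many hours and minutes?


End time in minutes: 5×60 + 33 = 333
Start time in minutes: 2×60 + 49 = 169
Difference = 333 - 169 = 164 minutes
= 2 hours 44 minutes

2h 44m


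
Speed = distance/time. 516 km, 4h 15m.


Distance: 516 km
Time: 4h 15m = 255 min = 255/60 = 17/4 hours
Speed = 516 ÷ (17/4) = 516 × 4 / 17 = 2064/17 ≈ 121.4 km/h

121.4 km/h


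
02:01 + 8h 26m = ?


10:27

Start: 121 minutes from midnight
Add: 506 minutes
Total: 627 minutes
Hours: 627 ÷ 60 = 10 remainder 27


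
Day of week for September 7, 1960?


Zeller's congruence:
q=7, m=9, k=60, j=19
h = (7 + ⌊13×10/5⌋ + 60 + ⌊60/4⌋ + ⌊19/4⌋ - 2×19) mod 7
= (7 + 26 + 60 + 15 + 4 - 38) mod 7
= 74 mod 7 = 4
h=4 → Wednesday

Wednesday


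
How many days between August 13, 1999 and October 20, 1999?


From August 13, 1999 to October 20, 1999
Rest of August 1999: 31 - 13 = 18
Full months: September 30
Days into October 1999: 20
Total = 18 + 30 + 20 = 68 days

68 days


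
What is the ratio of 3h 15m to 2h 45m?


Duration 1: 195 minutes
Duration 2: 165 minutes
Ratio = 195:165
GCD = 15
Simplified = 13:11
As a decimal: 13/11 ≈ 1.18

13:11 (1.18)


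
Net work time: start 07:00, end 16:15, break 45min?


Total time = (16×60+15) - (7×60+0)
= 975 - 420 = 555 min
Minus break: 555 - 45 = 510 min
= 8h 30m

8h 30m (510 minutes)


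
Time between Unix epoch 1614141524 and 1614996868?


Difference = 1614996868 - 1614141524 = 855344 seconds
In hours: 855344 / 3600 ≈ 237.6
In days: 855344 / 86400 ≈ 9.90

855344 seconds (237.6 hours / 9.90 days)


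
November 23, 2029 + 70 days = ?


February 1, 2030

Start: November 23, 2029
Add 70 days
November 23 → December 1: 30 - 23 + 1 = 8 days (70 - 8 = 62 left)
December 1 → January 1: 31 - 1 + 1 = 31 days (62 - 31 = 31 left)
January 1 → February 1: 31 - 1 + 1 = 31 days (31 - 31 = 0 left)
Land exactly on February 1, 2030


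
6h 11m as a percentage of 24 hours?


Total minutes: 6×60 + 11 = 371
Day = 24×60 = 1440 minutes
Fraction = 371/1440 ≈ 0.2576
As a percentage: 371/1440 × 100 ≈ 25.76%

0.2576 (25.76%)


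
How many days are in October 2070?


Month: October (month 10)
October has 31 days

31 days


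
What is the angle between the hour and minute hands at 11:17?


Hour hand = 11×30 + 17×0.5 = 338.5°
Minute hand = 17×6 = 102°
Difference = |338.5 - 102| = 236.5°
Since > 180°: 360 - 236.5 = 123.5°

123.5°


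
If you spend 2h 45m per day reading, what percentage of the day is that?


11.5%

Time: 165 minutes
Day: 1440 minutes
Percentage = (165/1440) × 100 ≈ 11.5%


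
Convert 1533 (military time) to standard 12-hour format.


Hour: 15
15 - 12 = 3 → PM

3:33 PM


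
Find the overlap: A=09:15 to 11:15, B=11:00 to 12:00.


Meeting A: 555-675 (in minutes from midnight)
Meeting B: 660-720
Overlap start = max(555, 660) = 660
Overlap end = min(675, 720) = 675
Overlap = max(0, 675 - 660) = 15 min

15 minutes


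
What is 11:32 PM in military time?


Input: 11:32 PM
PM: 11 + 12 = 23

23:32


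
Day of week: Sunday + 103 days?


Friday

Start: Sunday (index 6)
(6 + 103) mod 7
= 109 mod 7
= 4
Index 4 → Friday


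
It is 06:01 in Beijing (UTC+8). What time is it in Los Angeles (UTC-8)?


Time difference = UTC-8 - UTC+8 = -16 hours
New hour = (6 -16) mod 24
= -10 mod 24 = 14
Minutes unchanged → 14:01; -10 < 0 → previous day

14:01 (previous day)


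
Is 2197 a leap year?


No

Rules: divisible by 4 AND (not by 100 OR by 400)
2197 ÷ 4 = 549 remainder 1 → not divisible by 4
Not divisible by 4 → not a leap year


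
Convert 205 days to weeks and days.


Weeks: 205 ÷ 7 = 29 remainder 2

29 weeks 2 days


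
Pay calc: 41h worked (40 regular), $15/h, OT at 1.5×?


Regular: 40h × $15 = $600.00
Overtime: 41 - 40 = 1h
OT pay: 1h × $15 × 1.5 = $22.50
Total = $600.00 + $22.50 = $622.50

$622.50


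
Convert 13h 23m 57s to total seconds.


Hours: 13 × 3600 = 46800
Minutes: 23 × 60 = 1380
Seconds: 57
Total = 46800 + 1380 + 57 = 48237

48237 seconds


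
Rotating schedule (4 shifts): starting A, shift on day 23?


Shift C

Shifts: A, B, C, D
Start: A (index 0)
Day 23: (0 + 23 - 1) mod 4
= 22 mod 4
= 2
Index 2 → shift C


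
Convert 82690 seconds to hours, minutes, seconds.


22h 58m 10s

Hours: 82690 ÷ 3600 = 22 remainder 3490
Minutes: 3490 ÷ 60 = 58 remainder 10
Seconds: 10


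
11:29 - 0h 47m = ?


10:42

Start: 689 minutes from midnight
Subtract: 47 minutes
Remaining: 689 - 47 = 642
Hours: 10, Minutes: 42


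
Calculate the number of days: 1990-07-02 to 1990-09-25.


85 days

From July 2, 1990 to September 25, 1990
Rest of July 1990: 31 - 2 = 29
Full months: August 31
Days into September 1990: 25
Total = 29 + 31 + 25 = 85 days


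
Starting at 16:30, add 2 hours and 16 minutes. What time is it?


Start: 990 minutes from midnight
Add: 136 minutes
Total: 1126 minutes
Hours: 1126 ÷ 60 = 18 remainder 46

18:46


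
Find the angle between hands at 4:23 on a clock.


6.5°

Hour hand = 4×30 + 23×0.5 = 131.5°
Minute hand = 23×6 = 138°
Difference = |131.5 - 138| = 6.5°


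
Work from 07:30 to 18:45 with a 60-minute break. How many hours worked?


Total time = (18×60+45) - (7×60+30)
= 1125 - 450 = 675 min
Minus break: 675 - 60 = 615 min
= 10h 15m

10h 15m (615 minutes)


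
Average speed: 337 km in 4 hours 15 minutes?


Distance: 337 km
Time: 4h 15m = 255 min = 255/60 = 17/4 hours
Speed = 337 ÷ (17/4) = 337 × 4 / 17 = 1348/17 ≈ 79.3 km/h

79.3 km/h


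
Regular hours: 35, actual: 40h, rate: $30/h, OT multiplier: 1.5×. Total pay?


Regular: 35h × $30 = $1050.00
Overtime: 40 - 35 = 5h
OT pay: 5h × $30 × 1.5 = $225.00
Total = $1050.00 + $225.00 = $1275.00

$1275.00


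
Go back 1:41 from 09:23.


07:42

Start: 563 minutes from midnight
Subtract: 101 minutes
Remaining: 563 - 101 = 462
Hours: 7, Minutes: 42


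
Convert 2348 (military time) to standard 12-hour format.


11:48 PM

Hour: 23
23 - 12 = 11 → PM


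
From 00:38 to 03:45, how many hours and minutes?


End time in minutes: 3×60 + 45 = 225
Start time in minutes: 0×60 + 38 = 38
Difference = 225 - 38 = 187 minutes
= 3 hours 7 minutes

3h 7m


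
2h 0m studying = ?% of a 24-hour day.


Time: 120 minutes
Day: 1440 minutes
Percentage = (120/1440) × 100 ≈ 8.3%

8.3%


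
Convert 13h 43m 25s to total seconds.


Hours: 13 × 3600 = 46800
Minutes: 43 × 60 = 2580
Seconds: 25
Total = 46800 + 2580 + 25 = 49405

49405 seconds


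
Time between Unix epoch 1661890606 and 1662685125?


Difference = 1662685125 - 1661890606 = 794519 seconds
In hours: 794519 / 3600 ≈ 220.7
In days: 794519 / 86400 ≈ 9.20

794519 seconds (220.7 hours / 9.20 days)


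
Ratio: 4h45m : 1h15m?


Duration 1: 285 minutes
Duration 2: 75 minutes
Ratio = 285:75
GCD = 15
Simplified = 19:5
As a decimal: 19/5 = 3.80

19:5 (3.80)


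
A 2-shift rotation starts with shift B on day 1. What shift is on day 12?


Shift A

Shifts: A, B
Start: B (index 1)
Day 12: (1 + 12 - 1) mod 2
= 12 mod 2
= 0
Index 0 → shift A


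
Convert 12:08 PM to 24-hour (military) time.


Input: 12:08 PM
12 PM → 12 (noon)

12:08


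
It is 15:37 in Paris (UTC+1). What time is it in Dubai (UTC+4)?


18:37

Time difference = UTC+4 - UTC+1 = +3 hours
New hour = (15 + 3) mod 24
= 18 mod 24 = 18
Minutes unchanged → 18:37


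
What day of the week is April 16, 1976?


Friday

Zeller's congruence:
q=16, m=4, k=76, j=19
h = (16 + ⌊13×5/5⌋ + 76 + ⌊76/4⌋ + ⌊19/4⌋ - 2×19) mod 7
= (16 + 13 + 76 + 19 + 4 - 38) mod 7
= 90 mod 7 = 6
h=6 → Friday


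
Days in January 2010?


Month: January (month 1)
January has 31 days

31 days


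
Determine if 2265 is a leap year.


Rules: divisible by 4 AND (not by 100 OR by 400)
2265 ÷ 4 = 566 remainder 1 → not divisible by 4
Not divisible by 4 → not a leap year

No


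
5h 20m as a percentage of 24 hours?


Total minutes: 5×60 + 20 = 320
Day = 24×60 = 1440 minutes
Fraction = 320/1440 ≈ 0.2222
As a percentage: 320/1440 × 100 ≈ 22.22%

0.2222 (22.22%)


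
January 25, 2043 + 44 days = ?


March 10, 2043

Start: January 25, 2043
Add 44 days
January 25 → February 1: 31 - 25 + 1 = 7 days (44 - 7 = 37 left)
February 1 → March 1: 28 - 1 + 1 = 28 days (37 - 28 = 9 left)
March 1 + 9 = March 10, 2043


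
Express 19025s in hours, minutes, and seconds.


5h 17m 5s

Hours: 19025 ÷ 3600 = 5 remainder 1025
Minutes: 1025 ÷ 60 = 17 remainder 5
Seconds: 5


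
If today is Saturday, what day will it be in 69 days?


Start: Saturday (index 5)
(5 + 69) mod 7
= 74 mod 7
= 4
Index 4 → Friday

Friday


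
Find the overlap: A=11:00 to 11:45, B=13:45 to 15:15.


0 minutes

Meeting A: 660-705 (in minutes from midnight)
Meeting B: 825-915
Overlap start = max(660, 825) = 825
Overlap end = min(705, 915) = 705
Overlap = max(0, 705 - 825) = 0 min


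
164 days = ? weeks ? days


Weeks: 164 ÷ 7 = 23 remainder 3

23 weeks 3 days


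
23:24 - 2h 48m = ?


Start: 1404 minutes from midnight
Subtract: 168 minutes
Remaining: 1404 - 168 = 1236
Hours: 20, Minutes: 36

20:36


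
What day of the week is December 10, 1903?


Thursday

Zeller's congruence:
q=10, m=12, k=3, j=19
h = (10 + ⌊13×13/5⌋ + 3 + ⌊3/4⌋ + ⌊19/4⌋ - 2×19) mod 7
= (10 + 33 + 3 + 0 + 4 - 38) mod 7
= 12 mod 7 = 5
h=5 → Thursday


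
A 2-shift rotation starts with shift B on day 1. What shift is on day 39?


Shift B

Shifts: A, B
Start: B (index 1)
Day 39: (1 + 39 - 1) mod 2
= 39 mod 2
= 1
Index 1 → shift B


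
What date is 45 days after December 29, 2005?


Start: December 29, 2005
Add 45 days
December 29 → January 1: 31 - 29 + 1 = 3 days (45 - 3 = 42 left)
January 1 → February 1: 31 - 1 + 1 = 31 days (42 - 31 = 11 left)
February 1 + 11 = February 12, 2006

February 12, 2006


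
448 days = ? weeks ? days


64 weeks 0 days

Weeks: 448 ÷ 7 = 64 remainder 0


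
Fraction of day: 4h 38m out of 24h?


Total minutes: 4×60 + 38 = 278
Day = 24×60 = 1440 minutes
Fraction = 278/1440 ≈ 0.1931
As a percentage: 278/1440 × 100 ≈ 19.31%

0.1931 (19.31%)


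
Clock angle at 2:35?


132.5°

Hour hand = 2×30 + 35×0.5 = 77.5°
Minute hand = 35×6 = 210°
Difference = |77.5 - 210| = 132.5°


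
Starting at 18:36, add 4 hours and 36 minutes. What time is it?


23:12

Start: 1116 minutes from midnight
Add: 276 minutes
Total: 1392 minutes
Hours: 1392 ÷ 60 = 23 remainder 12


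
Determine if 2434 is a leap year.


No

Rules: divisible by 4 AND (not by 100 OR by 400)
2434 ÷ 4 = 608 remainder 2 → not divisible by 4
Not divisible by 4 → not a leap year


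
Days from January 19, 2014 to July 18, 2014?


180 days

From January 19, 2014 to July 18, 2014
Rest of January 2014: 31 - 19 = 12
Full months: February 2014 28, March 31, April 30, May 31, June 30
Days into July 2014: 18
Total = 12 + 28 + 31 + 30 + 31 + 30 + 18 = 180 days


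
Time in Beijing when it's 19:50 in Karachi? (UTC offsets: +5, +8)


Time difference = UTC+8 - UTC+5 = +3 hours
New hour = (19 + 3) mod 24
= 22 mod 24 = 22
Minutes unchanged → 22:50

22:50


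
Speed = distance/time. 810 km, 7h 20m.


110.5 km/h

Distance: 810 km
Time: 7h 20m = 440 min = 440/60 = 22/3 hours
Speed = 810 ÷ (22/3) = 810 × 3 / 22 = 2430/22 ≈ 110.5 km/h


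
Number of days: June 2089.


Month: June (month 6)
June has 30 days

30 days


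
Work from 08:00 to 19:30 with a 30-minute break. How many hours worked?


11h 0m (660 minutes)

Total time = (19×60+30) - (8×60+0)
= 1170 - 480 = 690 min
Minus break: 690 - 30 = 660 min
= 11h 0m


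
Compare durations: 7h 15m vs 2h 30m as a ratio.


Duration 1: 435 minutes
Duration 2: 150 minutes
Ratio = 435:150
GCD = 15
Simplified = 29:10
As a decimal: 29/10 = 2.90

29:10 (2.90)


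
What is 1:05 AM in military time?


01:05

Input: 1:05 AM
AM hour stays: 1


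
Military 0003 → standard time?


12:03 AM

Hour: 0
0 → 12 AM (midnight)


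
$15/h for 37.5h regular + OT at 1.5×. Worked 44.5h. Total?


Regular: 37.5h × $15 = $562.50
Overtime: 44.5 - 37.5 = 7.0h
OT pay: 7.0h × $15 × 1.5 = $157.50
Total = $562.50 + $157.50 = $720.00

$720.00


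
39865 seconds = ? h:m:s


11h 4m 25s

Hours: 39865 ÷ 3600 = 11 remainder 265
Minutes: 265 ÷ 60 = 4 remainder 25
Seconds: 25


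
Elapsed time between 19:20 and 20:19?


End time in minutes: 20×60 + 19 = 1219
Start time in minutes: 19×60 + 20 = 1160
Difference = 1219 - 1160 = 59 minutes
= 0 hours 59 minutes

0h 59m


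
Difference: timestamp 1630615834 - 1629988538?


627296 seconds (174.2 hours / 7.26 days)

Difference = 1630615834 - 1629988538 = 627296 seconds
In hours: 627296 / 3600 ≈ 174.2
In days: 627296 / 86400 ≈ 7.26


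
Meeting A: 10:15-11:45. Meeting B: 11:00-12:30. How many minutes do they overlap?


Meeting A: 615-705 (in minutes from midnight)
Meeting B: 660-750
Overlap start = max(615, 660) = 660
Overlap end = min(705, 750) = 705
Overlap = max(0, 705 - 660) = 45 min

45 minutes


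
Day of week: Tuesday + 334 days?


Sunday

Start: Tuesday (index 1)
(1 + 334) mod 7
= 335 mod 7
= 6
Index 6 → Sunday


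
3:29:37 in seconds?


Hours: 3 × 3600 = 10800
Minutes: 29 × 60 = 1740
Seconds: 37
Total = 10800 + 1740 + 37 = 12577

12577 seconds


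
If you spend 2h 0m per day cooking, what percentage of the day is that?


Time: 120 minutes
Day: 1440 minutes
Percentage = (120/1440) × 100 ≈ 8.3%

8.3%


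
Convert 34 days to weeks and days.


Weeks: 34 ÷ 7 = 4 remainder 6

4 weeks 6 days


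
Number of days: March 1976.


31 days

Month: March (month 3)
March has 31 days


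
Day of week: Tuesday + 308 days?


Start: Tuesday (index 1)
(1 + 308) mod 7
= 309 mod 7
= 1
Index 1 → Tuesday

Tuesday


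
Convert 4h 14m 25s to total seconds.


Hours: 4 × 3600 = 14400
Minutes: 14 × 60 = 840
Seconds: 25
Total = 14400 + 840 + 25 = 15265

15265 seconds


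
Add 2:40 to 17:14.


19:54

Start: 1034 minutes from midnight
Add: 160 minutes
Total: 1194 minutes
Hours: 1194 ÷ 60 = 19 remainder 54


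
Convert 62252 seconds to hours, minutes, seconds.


17h 17m 32s

Hours: 62252 ÷ 3600 = 17 remainder 1052
Minutes: 1052 ÷ 60 = 17 remainder 32
Seconds: 32


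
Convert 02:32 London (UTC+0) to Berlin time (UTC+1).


Time difference = UTC+1 - UTC+0 = +1 hours
New hour = (2 + 1) mod 24
= 3 mod 24 = 3
Minutes unchanged → 03:32

03:32


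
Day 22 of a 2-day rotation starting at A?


Shift B

Shifts: A, B
Start: A (index 0)
Day 22: (0 + 22 - 1) mod 2
= 21 mod 2
= 1
Index 1 → shift B


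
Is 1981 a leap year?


No

Rules: divisible by 4 AND (not by 100 OR by 400)
1981 ÷ 4 = 495 remainder 1 → not divisible by 4
Not divisible by 4 → not a leap year


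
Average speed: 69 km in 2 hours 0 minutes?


Distance: 69 km
Time: 2 hours
Speed = 69 / 2 = 34.5 km/h

34.5 km/h


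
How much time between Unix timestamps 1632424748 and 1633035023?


610275 seconds (169.5 hours / 7.06 days)

Difference = 1633035023 - 1632424748 = 610275 seconds
In hours: 610275 / 3600 ≈ 169.5
In days: 610275 / 86400 ≈ 7.06


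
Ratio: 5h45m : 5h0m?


23:20 (1.15)

Duration 1: 345 minutes
Duration 2: 300 minutes
Ratio = 345:300
GCD = 15
Simplified = 23:20
As a decimal: 23/20 = 1.15
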